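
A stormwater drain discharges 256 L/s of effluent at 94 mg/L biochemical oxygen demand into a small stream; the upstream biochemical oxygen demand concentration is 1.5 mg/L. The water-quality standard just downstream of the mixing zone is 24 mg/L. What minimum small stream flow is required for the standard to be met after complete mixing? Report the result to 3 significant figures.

Set C_mix = 24: (Q·1.500 + 256.0·94.00) / (Q + 256.0) = 24
→ Q = 256.0·(94.00 − 24)/(24 − 1.500) = 796.4 L/s.

796 L/s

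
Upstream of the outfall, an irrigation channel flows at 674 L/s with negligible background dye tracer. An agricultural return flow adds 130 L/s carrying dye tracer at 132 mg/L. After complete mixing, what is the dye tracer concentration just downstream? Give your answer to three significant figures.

Conservation of mass: C = (674.0·0 + 130.0·132.0) / 804.0 = 17160/804.0 = 21.34 mg/L.

21.3 mg/L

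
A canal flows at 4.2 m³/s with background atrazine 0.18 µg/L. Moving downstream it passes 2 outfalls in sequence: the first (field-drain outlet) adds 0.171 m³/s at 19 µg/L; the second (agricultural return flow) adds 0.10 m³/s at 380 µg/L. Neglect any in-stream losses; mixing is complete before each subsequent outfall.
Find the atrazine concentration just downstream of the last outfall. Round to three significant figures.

Outfall 1: combined Q = 4.371 m³/s; C = (4.200·0.1800 + 0.1710·19.00)/4.371 = 0.9163 µg/L.
Outfall 2: combined Q = 4.471 m³/s; C = (4.371·0.9163 + 0.1000·380.0)/4.471 = 9.395 µg/L.

9.39 µg/L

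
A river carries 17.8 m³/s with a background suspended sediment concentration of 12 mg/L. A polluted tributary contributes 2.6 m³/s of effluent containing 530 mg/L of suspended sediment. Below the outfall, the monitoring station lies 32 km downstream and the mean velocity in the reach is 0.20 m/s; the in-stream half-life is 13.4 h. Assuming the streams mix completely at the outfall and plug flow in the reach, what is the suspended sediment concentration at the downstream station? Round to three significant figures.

Conservation of mass: C = (17.80·12.00 + 2.600·530.0) / 20.40 = 1592/20.40 = 78.02 mg/L.
Travel time t = 32·1000 / 0.20 = 160000 s = 44.44 h.
Half-life 13.4 h → k = ln 2 / 13.4 = 0.05173 h⁻¹ = 1.241 d⁻¹.
After decay, C = 78.02 × e^(−kt) = 78.02 × 0.1004 = 7.830 mg/L.

7.83 mg/L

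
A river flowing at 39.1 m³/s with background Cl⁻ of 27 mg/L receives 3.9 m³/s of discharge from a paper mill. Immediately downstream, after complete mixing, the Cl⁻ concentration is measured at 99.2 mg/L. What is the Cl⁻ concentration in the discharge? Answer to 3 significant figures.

Mass balance: 39.10·27.00 + 3.900·Cₑ = 43.00·99.20
→ Cₑ = (43.00·99.20 − 39.10·27.00) / 3.900 = 823.1 mg/L.

823 mg/L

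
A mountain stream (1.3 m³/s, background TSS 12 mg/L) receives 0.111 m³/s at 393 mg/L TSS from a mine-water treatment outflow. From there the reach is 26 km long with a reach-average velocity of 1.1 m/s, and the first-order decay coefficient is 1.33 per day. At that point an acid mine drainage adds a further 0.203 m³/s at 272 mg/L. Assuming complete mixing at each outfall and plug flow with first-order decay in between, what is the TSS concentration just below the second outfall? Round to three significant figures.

Conservation of mass: C = (1.300·12.00 + 0.1110·393.0) / 1.411 = 59.22/1.411 = 41.97 mg/L; combined flow 1.411 m³/s.
Travel time t = 26·1000 / 1.1 = 23640 s = 6.566 h.
After decay, C = 41.97 × e^(−kt) = 41.97 × 0.6950 = 29.17 mg/L.
At the second outfall, C = (1.411·29.17 + 0.2030·272.0) / (1.411 + 0.2030) = 59.71 mg/L.

59.7 mg/L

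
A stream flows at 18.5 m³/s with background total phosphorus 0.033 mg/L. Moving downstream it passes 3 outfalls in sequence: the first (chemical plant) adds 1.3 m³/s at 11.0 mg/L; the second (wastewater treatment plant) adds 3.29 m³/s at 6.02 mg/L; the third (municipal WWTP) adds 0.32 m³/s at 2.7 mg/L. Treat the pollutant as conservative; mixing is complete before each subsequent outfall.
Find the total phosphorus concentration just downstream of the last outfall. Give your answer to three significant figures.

1.52 mg/L

After outfall 1: Q = 18.50 + 1.300 = 19.80 m³/s; C = (18.50·0.03300 + 1.300·11.00)/19.80 = 0.7531 mg/L.
After outfall 2: Q = 19.80 + 3.290 = 23.09 m³/s; C = (19.80·0.7531 + 3.290·6.020)/23.09 = 1.504 mg/L.
After outfall 3: Q = 23.09 + 0.3200 = 23.41 m³/s; C = (23.09·1.504 + 0.3200·2.700)/23.41 = 1.520 mg/L.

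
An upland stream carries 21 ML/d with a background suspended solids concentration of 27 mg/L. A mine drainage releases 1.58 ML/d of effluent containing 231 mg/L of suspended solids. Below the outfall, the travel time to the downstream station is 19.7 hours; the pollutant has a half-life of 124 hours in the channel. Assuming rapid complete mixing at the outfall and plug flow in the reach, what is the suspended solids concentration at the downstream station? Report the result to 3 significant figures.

Mass balance: C = (21.00·27.00 + 1.580·231.0) / 22.58 = 932.0/22.58 = 41.27 mg/L.
Half-life 124 h → k = ln 2 / 124 = 0.005590 h⁻¹ = 0.1342 d⁻¹.
After decay, C = 41.27 × e^(−kt) = 41.27 × 0.8957 = 36.97 mg/L.

37.0 mg/L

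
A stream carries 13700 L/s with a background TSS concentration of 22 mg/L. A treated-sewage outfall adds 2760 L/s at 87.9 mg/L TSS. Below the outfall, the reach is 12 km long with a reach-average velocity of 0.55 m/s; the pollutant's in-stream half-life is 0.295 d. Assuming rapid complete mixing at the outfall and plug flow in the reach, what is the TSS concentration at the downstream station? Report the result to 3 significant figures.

Conservation of mass: C = (13700·22.00 + 2760·87.90) / 16460 = 544000/16460 = 33.05 mg/L.
Travel time t = 12·1000 / 0.55 = 21820 s = 6.061 h.
Half-life 0.295 d → k = ln 2 / 0.295 = 2.350 d⁻¹.
Decay over the reach: 33.05·exp(−kt) = 33.05·0.5525 = 18.26 mg/L.

18.3 mg/L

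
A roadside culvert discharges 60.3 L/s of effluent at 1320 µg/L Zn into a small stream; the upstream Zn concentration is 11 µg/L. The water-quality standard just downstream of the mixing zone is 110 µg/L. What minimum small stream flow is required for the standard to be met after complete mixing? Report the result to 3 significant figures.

Set C_mix = 110: (Q·11.00 + 60.30·1320) / (Q + 60.30) = 110
→ Q = 60.30·(1320 − 110)/(110 − 11.00) = 737.0 L/s.

737 L/s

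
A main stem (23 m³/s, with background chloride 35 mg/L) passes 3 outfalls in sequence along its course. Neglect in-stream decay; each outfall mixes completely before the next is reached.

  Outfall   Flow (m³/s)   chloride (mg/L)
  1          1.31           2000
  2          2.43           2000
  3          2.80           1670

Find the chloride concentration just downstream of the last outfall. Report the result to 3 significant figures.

Outfall 1: combined Q = 24.31 m³/s; C = (23.00·35.00 + 1.310·2000)/24.31 = 140.9 mg/L.
Outfall 2: combined Q = 26.74 m³/s; C = (24.31·140.9 + 2.430·2000)/26.74 = 309.8 mg/L.
Outfall 3: combined Q = 29.54 m³/s; C = (26.74·309.8 + 2.800·1670)/29.54 = 438.8 mg/L.

439 mg/L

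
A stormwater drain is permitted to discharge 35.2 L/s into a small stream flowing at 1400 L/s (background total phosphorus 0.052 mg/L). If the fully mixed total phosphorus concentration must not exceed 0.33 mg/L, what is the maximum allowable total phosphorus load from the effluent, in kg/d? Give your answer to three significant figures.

Mass balance at the limit: 1400·0.05200 + 35.20·Cₑ = 1435·0.33 → Cₑ = 11.39 mg/L.
35.20 L/s = 0.03520 m³/s. Load = 0.03520 m³/s × 11.39 g/m³ × 86 400 s/d = 34.63 kg/d.

34.6 kg/d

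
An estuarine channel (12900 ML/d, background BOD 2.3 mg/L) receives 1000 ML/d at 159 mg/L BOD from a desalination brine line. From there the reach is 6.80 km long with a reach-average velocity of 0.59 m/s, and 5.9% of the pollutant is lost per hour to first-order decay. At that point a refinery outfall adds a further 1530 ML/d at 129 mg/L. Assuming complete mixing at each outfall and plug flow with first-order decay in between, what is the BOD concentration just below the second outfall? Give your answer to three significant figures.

Mass balance: C = (12900·2.300 + 1000·159.0) / 13900 = 188700/13900 = 13.57 mg/L; combined flow 13900 ML/d.
Travel time t = 6.80·1000 / 0.59 = 11530 s = 3.202 h.
5.9%/h lost → k = −ln(1 − 0.059) = 0.06081 h⁻¹.
After decay, C = 13.57 × e^(−kt) = 13.57 × 0.8231 = 11.17 mg/L.
Second outfall: C = (13900·11.17 + 1530·129.0)/15430 = 22.86 mg/L.

22.9 mg/L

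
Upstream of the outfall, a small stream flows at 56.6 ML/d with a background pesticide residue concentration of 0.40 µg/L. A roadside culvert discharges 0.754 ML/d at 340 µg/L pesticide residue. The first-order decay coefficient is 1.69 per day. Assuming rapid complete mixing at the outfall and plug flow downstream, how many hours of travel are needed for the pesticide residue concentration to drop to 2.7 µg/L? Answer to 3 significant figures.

Flow-weighted average: C = (56.60·0.4000 + 0.7540·340.0) / 57.35 = 279.0/57.35 = 4.865 µg/L.
4.865·exp(−k·t) = 2.7 → t = ln(4.865/2.7)/k = 30100 s = 8.360 h.

8.36 h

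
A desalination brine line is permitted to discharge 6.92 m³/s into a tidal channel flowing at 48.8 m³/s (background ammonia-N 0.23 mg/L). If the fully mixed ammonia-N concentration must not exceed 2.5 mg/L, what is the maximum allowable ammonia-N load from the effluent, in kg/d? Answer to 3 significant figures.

Mass balance at the limit: 48.80·0.2300 + 6.920·Cₑ = 55.72·2.5 → Cₑ = 18.51 mg/L.
Load = 6.920 m³/s × 18.51 g/m³ × 86 400 s/d = 11070 kg/d.

11100 kg/d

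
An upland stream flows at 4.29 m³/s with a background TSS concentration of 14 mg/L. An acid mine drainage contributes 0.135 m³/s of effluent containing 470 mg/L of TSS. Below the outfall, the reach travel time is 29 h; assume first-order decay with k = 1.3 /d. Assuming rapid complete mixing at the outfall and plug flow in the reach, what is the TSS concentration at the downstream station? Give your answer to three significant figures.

Conservation of mass: C = (4.290·14.00 + 0.1350·470.0) / 4.425 = 123.5/4.425 = 27.91 mg/L.
First-order decay: C = 27.91·exp(−k·t) = 27.91·0.2079 = 5.802 mg/L.

5.80 mg/L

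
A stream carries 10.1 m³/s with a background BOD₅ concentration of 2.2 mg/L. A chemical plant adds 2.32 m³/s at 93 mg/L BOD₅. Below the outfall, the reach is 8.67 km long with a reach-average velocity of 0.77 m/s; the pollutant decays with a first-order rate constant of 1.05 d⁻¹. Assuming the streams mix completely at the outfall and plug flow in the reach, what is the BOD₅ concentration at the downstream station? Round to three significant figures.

After mixing, C = (10.10·2.200 + 2.320·93.00) / 12.42 = 238.0/12.42 = 19.16 mg/L.
Travel time t = 8.67·1000 / 0.77 = 11260 s = 3.128 h.
Applying C = C₀e^(−kt): 19.16 × 0.8721 = 16.71 mg/L.

16.7 mg/L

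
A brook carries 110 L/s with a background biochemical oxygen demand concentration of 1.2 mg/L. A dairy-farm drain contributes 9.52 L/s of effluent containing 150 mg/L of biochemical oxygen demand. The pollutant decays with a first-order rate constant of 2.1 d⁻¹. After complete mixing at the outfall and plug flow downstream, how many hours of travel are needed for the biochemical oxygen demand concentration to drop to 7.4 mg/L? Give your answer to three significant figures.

Flow-weighted average: C = (110.0·1.200 + 9.520·150.0) / 119.5 = 1560/119.5 = 13.05 mg/L.
13.05·exp(−k·t) = 7.4 → t = ln(13.05/7.4)/k = 23350 s = 6.485 h.

6.49 h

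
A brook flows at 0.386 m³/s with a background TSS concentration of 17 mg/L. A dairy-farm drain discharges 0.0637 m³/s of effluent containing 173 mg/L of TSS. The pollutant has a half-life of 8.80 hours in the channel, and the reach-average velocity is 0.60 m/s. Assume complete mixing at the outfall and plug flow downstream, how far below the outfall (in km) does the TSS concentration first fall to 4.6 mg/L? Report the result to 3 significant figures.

Flow-weighted average: C = (0.3860·17.00 + 0.06370·173.0) / 0.4497 = 17.58/0.4497 = 39.10 mg/L.
Half-life 8.80 h → k = ln 2 / 8.80 = 0.07877 h⁻¹ = 1.890 d⁻¹.
Set 39.10·exp(−k·t) = 4.6 → t = ln(39.10/4.6)/k = 97810 s = 27.17 h.
Distance = v·t = 0.60·97810 = 58680 m = 58.68 km.

58.7 km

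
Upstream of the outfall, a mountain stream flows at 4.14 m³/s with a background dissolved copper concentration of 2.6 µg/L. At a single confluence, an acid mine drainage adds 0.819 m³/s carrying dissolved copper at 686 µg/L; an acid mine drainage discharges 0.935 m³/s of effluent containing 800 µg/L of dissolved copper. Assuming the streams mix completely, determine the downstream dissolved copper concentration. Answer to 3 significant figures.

After mixing, C = (4.140·2.600 + 0.8190·686.0 + 0.9350·800.0) / 5.894 = 1321/5.894 = 224.1 µg/L.

224 µg/L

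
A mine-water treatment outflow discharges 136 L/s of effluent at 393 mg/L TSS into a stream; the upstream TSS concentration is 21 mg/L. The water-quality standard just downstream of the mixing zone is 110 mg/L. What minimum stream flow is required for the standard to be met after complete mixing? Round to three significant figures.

Set C_mix = 110: (Q·21.00 + 136.0·393.0) / (Q + 136.0) = 110
→ Q = 136.0·(393.0 − 110)/(110 − 21.00) = 432.4 L/s.

432 L/s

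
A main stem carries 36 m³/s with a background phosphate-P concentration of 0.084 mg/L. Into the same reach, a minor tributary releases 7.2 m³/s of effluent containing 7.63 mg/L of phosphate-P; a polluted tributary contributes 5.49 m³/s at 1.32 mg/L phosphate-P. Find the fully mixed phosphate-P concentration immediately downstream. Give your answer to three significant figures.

1.34 mg/L

After mixing, C = (36.00·0.08400 + 7.200·7.630 + 5.490·1.320) / 48.69 = 65.21/48.69 = 1.339 mg/L.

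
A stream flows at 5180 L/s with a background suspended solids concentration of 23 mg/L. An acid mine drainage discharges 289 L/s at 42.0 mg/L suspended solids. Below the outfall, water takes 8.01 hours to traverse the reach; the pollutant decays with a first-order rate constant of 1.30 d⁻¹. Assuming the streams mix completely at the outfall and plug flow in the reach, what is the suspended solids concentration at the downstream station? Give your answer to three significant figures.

Flow-weighted average: C = (5180·23.00 + 289.0·42.00) / 5469 = 131300/5469 = 24.00 mg/L.
After decay, C = 24.00 × e^(−kt) = 24.00 × 0.6480 = 15.55 mg/L.

15.6 mg/L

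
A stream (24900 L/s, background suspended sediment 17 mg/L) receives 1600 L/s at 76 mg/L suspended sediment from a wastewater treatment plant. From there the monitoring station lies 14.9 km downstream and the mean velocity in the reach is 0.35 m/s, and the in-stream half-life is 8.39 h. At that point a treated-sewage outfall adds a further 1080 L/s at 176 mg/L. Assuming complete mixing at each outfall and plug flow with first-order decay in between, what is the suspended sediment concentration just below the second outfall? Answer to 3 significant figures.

14.3 mg/L

Mixed concentration C = ΣQC/ΣQ = (24900·17.00 + 1600·76.00) / 26500 = 544900/26500 = 20.56 mg/L; combined flow 26500 L/s.
Travel time t = 14.9·1000 / 0.35 = 42570 s = 11.83 h.
Half-life 8.39 h → k = ln 2 / 8.39 = 0.08262 h⁻¹ = 1.983 d⁻¹.
After decay, C = 20.56 × e^(−kt) = 20.56 × 0.3765 = 7.741 mg/L.
Second outfall: C = (26500·7.741 + 1080·176.0)/27580 = 14.33 mg/L.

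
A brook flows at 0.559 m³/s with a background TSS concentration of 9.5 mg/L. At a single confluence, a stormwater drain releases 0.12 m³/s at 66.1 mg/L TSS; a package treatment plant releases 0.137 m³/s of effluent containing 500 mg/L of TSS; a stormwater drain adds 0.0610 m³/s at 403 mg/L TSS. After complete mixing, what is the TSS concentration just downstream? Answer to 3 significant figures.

121 mg/L

Mass balance: C = (0.5590·9.500 + 0.1200·66.10 + 0.1370·500.0 + 0.06100·403.0) / 0.8770 = 106.3/0.8770 = 121.2 mg/L.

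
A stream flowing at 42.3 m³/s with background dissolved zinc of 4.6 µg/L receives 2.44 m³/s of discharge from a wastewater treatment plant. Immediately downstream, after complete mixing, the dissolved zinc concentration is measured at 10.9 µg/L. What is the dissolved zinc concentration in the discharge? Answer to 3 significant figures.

Mass balance: 42.30·4.600 + 2.440·Cₑ = 44.74·10.90
→ Cₑ = (44.74·10.90 − 42.30·4.600) / 2.440 = 120.1 µg/L.

120 µg/L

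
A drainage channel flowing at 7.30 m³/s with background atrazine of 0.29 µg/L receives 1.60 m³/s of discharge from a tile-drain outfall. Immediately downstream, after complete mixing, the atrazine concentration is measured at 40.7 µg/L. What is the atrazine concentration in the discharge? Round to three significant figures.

Mass balance: 7.300·0.2900 + 1.600·Cₑ = 8.900·40.70
→ Cₑ = (8.900·40.70 − 7.300·0.2900) / 1.600 = 225.1 µg/L.

225 µg/L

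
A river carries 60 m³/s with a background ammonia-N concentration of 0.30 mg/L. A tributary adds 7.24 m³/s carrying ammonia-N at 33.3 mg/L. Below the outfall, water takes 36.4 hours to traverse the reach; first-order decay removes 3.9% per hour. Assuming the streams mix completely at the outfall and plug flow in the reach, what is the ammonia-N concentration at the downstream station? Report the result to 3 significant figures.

0.906 mg/L

Conservation of mass: C = (60.00·0.3000 + 7.240·33.30) / 67.24 = 259.1/67.24 = 3.853 mg/L.
3.9%/h lost → k = −ln(1 − 0.039) = 0.03978 h⁻¹.
First-order decay: C = 3.853·exp(−k·t) = 3.853·0.2350 = 0.9056 mg/L.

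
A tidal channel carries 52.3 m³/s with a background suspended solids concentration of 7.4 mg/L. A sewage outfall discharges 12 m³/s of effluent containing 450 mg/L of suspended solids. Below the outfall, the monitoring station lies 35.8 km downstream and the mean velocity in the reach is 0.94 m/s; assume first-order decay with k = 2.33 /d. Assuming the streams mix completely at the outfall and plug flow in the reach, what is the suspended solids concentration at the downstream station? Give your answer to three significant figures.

After mixing, C = (52.30·7.400 + 12.00·450.0) / 64.30 = 5787/64.30 = 90.00 mg/L.
Travel time t = 35.8·1000 / 0.94 = 38090 s = 10.58 h.
First-order decay: C = 90.00·exp(−k·t) = 90.00·0.3581 = 32.23 mg/L.

32.2 mg/L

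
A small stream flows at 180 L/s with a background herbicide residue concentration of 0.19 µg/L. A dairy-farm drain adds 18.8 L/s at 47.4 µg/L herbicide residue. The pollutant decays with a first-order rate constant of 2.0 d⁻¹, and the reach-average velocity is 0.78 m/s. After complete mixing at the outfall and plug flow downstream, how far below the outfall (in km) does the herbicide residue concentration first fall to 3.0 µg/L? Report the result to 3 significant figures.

14.8 km

After mixing, C = (180.0·0.1900 + 18.80·47.40) / 198.8 = 925.3/198.8 = 4.655 µg/L.
Set 4.655·exp(−k·t) = 3.0 → t = ln(4.655/3.0)/k = 18970 s = 5.271 h.
Distance = v·t = 0.78·18970 = 14800 m = 14.80 km.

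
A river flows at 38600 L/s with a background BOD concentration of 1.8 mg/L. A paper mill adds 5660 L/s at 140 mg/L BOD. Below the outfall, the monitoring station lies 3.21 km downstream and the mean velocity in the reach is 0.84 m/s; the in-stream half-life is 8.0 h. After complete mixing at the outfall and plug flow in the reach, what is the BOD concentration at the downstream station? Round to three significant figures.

Mixed concentration C = ΣQC/ΣQ = (38600·1.800 + 5660·140.0) / 44260 = 861900/44260 = 19.47 mg/L.
Travel time t = 3.21·1000 / 0.84 = 3821 s = 1.062 h.
Half-life 8.0 h → k = ln 2 / 8.0 = 0.08664 h⁻¹ = 2.079 d⁻¹.
Applying C = C₀e^(−kt): 19.47 × 0.9121 = 17.76 mg/L.

17.8 mg/L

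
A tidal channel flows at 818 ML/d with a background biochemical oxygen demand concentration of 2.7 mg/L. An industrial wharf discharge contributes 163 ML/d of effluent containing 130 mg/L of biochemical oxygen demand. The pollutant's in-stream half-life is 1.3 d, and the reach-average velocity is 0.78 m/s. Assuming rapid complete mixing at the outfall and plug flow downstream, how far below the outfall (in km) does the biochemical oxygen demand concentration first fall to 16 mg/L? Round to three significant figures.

After mixing, C = (818.0·2.700 + 163.0·130.0) / 981.0 = 23400/981.0 = 23.85 mg/L.
Half-life 1.3 d → k = ln 2 / 1.3 = 0.5332 d⁻¹.
Set 23.85·exp(−k·t) = 16 → t = ln(23.85/16)/k = 64700 s = 17.97 h.
Distance = v·t = 0.78·64700 = 50470 m = 50.47 km.

50.5 km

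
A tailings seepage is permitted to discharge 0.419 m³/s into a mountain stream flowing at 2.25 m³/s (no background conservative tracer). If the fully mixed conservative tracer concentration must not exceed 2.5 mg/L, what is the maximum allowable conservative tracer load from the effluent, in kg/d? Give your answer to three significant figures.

Mass balance at the limit: 2.250·0 + 0.4190·Cₑ = 2.669·2.5 → Cₑ = 15.92 mg/L.
Load = 0.4190 m³/s × 15.92 g/m³ × 86 400 s/d = 576.5 kg/d.

577 kg/d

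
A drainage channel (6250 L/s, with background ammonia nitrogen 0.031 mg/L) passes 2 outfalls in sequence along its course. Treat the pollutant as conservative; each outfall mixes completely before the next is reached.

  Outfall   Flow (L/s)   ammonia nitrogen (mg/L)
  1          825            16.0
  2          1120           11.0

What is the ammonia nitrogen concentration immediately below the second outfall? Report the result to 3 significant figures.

3.14 mg/L

Outfall 1: combined Q = 7075 L/s; C = (6250·0.03100 + 825.0·16.00)/7075 = 1.893 mg/L.
Outfall 2: combined Q = 8195 L/s; C = (7075·1.893 + 1120·11.00)/8195 = 3.138 mg/L.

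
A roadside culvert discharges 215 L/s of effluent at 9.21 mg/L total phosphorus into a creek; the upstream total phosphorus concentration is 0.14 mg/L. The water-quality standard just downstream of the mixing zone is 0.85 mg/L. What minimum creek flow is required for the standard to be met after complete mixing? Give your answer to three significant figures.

2530 L/s

Set C_mix = 0.85: (Q·0.1400 + 215.0·9.210) / (Q + 215.0) = 0.85
→ Q = 215.0·(9.210 − 0.85)/(0.85 − 0.1400) = 2532 L/s.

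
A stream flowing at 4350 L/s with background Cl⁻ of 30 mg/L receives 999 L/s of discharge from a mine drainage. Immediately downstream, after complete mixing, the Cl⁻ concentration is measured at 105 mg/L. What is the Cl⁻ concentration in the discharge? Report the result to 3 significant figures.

432 mg/L

Mass balance: 4350·30.00 + 999.0·Cₑ = 5349·105.0
→ Cₑ = (5349·105.0 − 4350·30.00) / 999.0 = 431.6 mg/L.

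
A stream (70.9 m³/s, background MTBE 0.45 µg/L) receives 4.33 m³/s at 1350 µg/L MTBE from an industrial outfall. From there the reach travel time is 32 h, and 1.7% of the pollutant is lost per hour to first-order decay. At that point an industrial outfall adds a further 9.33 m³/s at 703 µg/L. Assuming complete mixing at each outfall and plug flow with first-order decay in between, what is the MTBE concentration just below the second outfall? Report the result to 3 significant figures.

118 µg/L

Flow-weighted average: C = (70.90·0.4500 + 4.330·1350) / 75.23 = 5877/75.23 = 78.13 µg/L; combined flow 75.23 m³/s.
1.7%/h lost → k = −ln(1 − 0.017) = 0.01715 h⁻¹.
Decay over the reach: 78.13·exp(−kt) = 78.13·0.5777 = 45.13 µg/L.
At the second outfall, C = (75.23·45.13 + 9.330·703.0) / (75.23 + 9.330) = 117.7 µg/L.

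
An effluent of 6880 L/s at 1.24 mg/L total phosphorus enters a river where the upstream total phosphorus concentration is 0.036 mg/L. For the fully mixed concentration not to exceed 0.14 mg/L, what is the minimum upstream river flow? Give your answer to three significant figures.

72800 L/s

Set C_mix = 0.14: (Q·0.03600 + 6880·1.240) / (Q + 6880) = 0.14
→ Q = 6880·(1.240 − 0.14)/(0.14 − 0.03600) = 72770 L/s.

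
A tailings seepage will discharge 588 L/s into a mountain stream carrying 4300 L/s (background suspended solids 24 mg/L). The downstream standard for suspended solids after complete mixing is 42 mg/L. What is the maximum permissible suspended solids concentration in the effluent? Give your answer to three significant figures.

174 mg/L

At the limit, (Qr·Cr + Qe·Cₑ)/(Qr + Qe) = 42:
Cₑ = (4888·42 − 4300·24.00) / 588.0 = 173.6 mg/L.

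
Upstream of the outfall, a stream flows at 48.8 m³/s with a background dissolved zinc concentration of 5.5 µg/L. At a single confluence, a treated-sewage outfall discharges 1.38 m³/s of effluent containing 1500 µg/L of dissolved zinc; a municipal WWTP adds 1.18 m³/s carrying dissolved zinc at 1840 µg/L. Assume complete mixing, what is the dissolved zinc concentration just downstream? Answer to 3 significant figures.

87.8 µg/L

Conservation of mass: C = (48.80·5.500 + 1.380·1500 + 1.180·1840) / 51.36 = 4510/51.36 = 87.80 µg/L.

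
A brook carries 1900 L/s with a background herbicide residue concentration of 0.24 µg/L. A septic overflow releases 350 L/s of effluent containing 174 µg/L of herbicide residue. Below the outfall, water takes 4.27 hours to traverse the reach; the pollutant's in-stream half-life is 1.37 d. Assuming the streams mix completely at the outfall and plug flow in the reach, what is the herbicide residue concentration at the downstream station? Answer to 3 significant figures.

24.9 µg/L

Mixed concentration C = ΣQC/ΣQ = (1900·0.2400 + 350.0·174.0) / 2250 = 61360/2250 = 27.27 µg/L.
Half-life 1.37 d → k = ln 2 / 1.37 = 0.5059 d⁻¹.
After decay, C = 27.27 × e^(−kt) = 27.27 × 0.9139 = 24.92 µg/L.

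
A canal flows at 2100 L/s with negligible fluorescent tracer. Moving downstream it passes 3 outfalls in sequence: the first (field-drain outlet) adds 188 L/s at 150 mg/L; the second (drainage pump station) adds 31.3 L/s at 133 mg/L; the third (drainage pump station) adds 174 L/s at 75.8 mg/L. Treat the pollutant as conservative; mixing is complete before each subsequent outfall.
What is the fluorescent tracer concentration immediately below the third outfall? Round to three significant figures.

18.3 mg/L

Outfall 1: combined Q = 2288 L/s; C = (2100·0 + 188.0·150.0)/2288 = 12.33 mg/L.
Outfall 2: combined Q = 2319 L/s; C = (2288·12.33 + 31.30·133.0)/2319 = 13.95 mg/L.
Outfall 3: combined Q = 2493 L/s; C = (2319·13.95 + 174.0·75.80)/2493 = 18.27 mg/L.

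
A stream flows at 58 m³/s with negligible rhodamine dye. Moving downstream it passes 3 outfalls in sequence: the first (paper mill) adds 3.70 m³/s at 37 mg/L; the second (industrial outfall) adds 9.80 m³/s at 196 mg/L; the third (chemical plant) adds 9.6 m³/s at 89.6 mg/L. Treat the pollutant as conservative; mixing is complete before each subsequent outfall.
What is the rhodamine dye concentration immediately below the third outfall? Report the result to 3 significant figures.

36.0 mg/L

Outfall 1: combined Q = 61.70 m³/s; C = (58.00·0 + 3.700·37.00)/61.70 = 2.219 mg/L.
Outfall 2: combined Q = 71.50 m³/s; C = (61.70·2.219 + 9.800·196.0)/71.50 = 28.78 mg/L.
Outfall 3: combined Q = 81.10 m³/s; C = (71.50·28.78 + 9.600·89.60)/81.10 = 35.98 mg/L.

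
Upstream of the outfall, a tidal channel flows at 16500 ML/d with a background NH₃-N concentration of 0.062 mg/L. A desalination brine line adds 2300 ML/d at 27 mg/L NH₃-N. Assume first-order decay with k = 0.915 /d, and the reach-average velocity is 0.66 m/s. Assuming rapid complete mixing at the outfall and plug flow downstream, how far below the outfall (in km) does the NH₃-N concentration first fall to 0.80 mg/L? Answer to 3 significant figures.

89.4 km

Flow-weighted average: C = (16500·0.06200 + 2300·27.00) / 18800 = 63120/18800 = 3.358 mg/L.
Set 3.358·exp(−k·t) = 0.80 → t = ln(3.358/0.80)/k = 135400 s = 37.62 h.
Distance = v·t = 0.66·135400 = 89390 m = 89.39 km.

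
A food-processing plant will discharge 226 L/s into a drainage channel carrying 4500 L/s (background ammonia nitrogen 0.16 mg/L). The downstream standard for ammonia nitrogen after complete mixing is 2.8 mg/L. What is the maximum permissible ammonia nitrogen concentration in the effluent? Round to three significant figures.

At the limit, (Qr·Cr + Qe·Cₑ)/(Qr + Qe) = 2.8:
Cₑ = (4726·2.8 − 4500·0.1600) / 226.0 = 55.37 mg/L.

55.4 mg/L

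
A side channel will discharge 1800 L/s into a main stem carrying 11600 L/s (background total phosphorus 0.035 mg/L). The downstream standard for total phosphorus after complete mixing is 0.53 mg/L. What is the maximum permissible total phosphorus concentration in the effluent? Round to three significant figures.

3.72 mg/L

At the limit, (Qr·Cr + Qe·Cₑ)/(Qr + Qe) = 0.53:
Cₑ = (13400·0.53 − 11600·0.03500) / 1800 = 3.720 mg/L.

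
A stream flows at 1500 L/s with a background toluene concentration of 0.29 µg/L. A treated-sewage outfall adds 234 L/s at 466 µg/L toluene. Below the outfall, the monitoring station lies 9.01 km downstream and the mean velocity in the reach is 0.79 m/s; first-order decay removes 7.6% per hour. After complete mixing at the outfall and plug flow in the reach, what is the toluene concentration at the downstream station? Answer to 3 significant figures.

49.2 µg/L

After mixing, C = (1500·0.2900 + 234.0·466.0) / 1734 = 109500/1734 = 63.14 µg/L.
Travel time t = 9.01·1000 / 0.79 = 11410 s = 3.168 h.
7.6%/h lost → k = −ln(1 − 0.076) = 0.07904 h⁻¹.
Decay over the reach: 63.14·exp(−kt) = 63.14·0.7785 = 49.15 µg/L.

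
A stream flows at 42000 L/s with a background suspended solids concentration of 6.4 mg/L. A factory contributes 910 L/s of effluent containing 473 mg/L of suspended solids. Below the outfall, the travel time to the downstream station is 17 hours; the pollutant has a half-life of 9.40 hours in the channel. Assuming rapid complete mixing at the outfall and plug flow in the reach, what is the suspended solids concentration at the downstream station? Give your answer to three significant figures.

Conservation of mass: C = (42000·6.400 + 910.0·473.0) / 42910 = 699200/42910 = 16.30 mg/L.
Half-life 9.40 h → k = ln 2 / 9.40 = 0.07374 h⁻¹ = 1.770 d⁻¹.
Applying C = C₀e^(−kt): 16.30 × 0.2855 = 4.652 mg/L.

4.65 mg/L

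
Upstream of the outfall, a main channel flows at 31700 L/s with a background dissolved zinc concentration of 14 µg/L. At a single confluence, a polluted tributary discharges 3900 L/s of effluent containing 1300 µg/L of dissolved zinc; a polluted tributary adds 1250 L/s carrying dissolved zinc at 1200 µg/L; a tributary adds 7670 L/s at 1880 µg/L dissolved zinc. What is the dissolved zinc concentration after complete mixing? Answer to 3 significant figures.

Conservation of mass: C = (31700·14.00 + 3900·1300 + 1250·1200 + 7670·1880) / 44520 = 21430000/44520 = 481.4 µg/L.

481 µg/L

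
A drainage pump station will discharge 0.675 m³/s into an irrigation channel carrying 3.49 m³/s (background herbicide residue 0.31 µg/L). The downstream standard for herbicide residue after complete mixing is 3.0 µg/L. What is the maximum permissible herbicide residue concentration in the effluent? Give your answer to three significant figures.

At the limit, (Qr·Cr + Qe·Cₑ)/(Qr + Qe) = 3.0:
Cₑ = (4.165·3.0 − 3.490·0.3100) / 0.6750 = 16.91 µg/L.

16.9 µg/L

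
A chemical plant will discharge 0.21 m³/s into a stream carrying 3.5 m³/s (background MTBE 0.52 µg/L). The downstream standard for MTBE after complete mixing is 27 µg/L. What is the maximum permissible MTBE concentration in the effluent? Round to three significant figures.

At the limit, (Qr·Cr + Qe·Cₑ)/(Qr + Qe) = 27:
Cₑ = (3.710·27 − 3.500·0.5200) / 0.2100 = 468.3 µg/L.

468 µg/L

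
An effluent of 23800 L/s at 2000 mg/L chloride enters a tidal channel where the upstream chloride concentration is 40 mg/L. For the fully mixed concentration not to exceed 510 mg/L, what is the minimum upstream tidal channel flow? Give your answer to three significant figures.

75500 L/s

Set C_mix = 510: (Q·40.00 + 23800·2000) / (Q + 23800) = 510
→ Q = 23800·(2000 − 510)/(510 − 40.00) = 75450 L/s.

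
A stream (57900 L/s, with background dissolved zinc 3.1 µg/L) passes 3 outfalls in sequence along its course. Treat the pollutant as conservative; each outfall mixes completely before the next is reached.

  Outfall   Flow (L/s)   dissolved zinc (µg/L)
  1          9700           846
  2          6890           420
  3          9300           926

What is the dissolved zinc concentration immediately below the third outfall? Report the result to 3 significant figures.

237 µg/L

Outfall 1: combined Q = 67600 L/s; C = (57900·3.100 + 9700·846.0)/67600 = 124.0 µg/L.
Outfall 2: combined Q = 74490 L/s; C = (67600·124.0 + 6890·420.0)/74490 = 151.4 µg/L.
Outfall 3: combined Q = 83790 L/s; C = (74490·151.4 + 9300·926.0)/83790 = 237.4 µg/L.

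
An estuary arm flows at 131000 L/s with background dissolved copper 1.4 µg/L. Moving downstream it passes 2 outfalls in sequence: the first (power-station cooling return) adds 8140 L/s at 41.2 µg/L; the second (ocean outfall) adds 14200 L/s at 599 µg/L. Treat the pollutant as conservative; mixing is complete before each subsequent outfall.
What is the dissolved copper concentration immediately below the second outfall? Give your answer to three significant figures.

58.9 µg/L

Outfall 1: combined Q = 139100 L/s; C = (131000·1.400 + 8140·41.20)/139100 = 3.728 µg/L.
Outfall 2: combined Q = 153300 L/s; C = (139100·3.728 + 14200·599.0)/153300 = 58.85 µg/L.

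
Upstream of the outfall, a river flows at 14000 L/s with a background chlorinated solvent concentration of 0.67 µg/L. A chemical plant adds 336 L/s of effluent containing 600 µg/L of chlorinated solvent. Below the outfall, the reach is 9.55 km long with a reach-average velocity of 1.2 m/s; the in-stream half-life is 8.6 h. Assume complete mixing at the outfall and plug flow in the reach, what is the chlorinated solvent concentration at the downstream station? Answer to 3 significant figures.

12.3 µg/L

Conservation of mass: C = (14000·0.6700 + 336.0·600.0) / 14340 = 211000/14340 = 14.72 µg/L.
Travel time t = 9.55·1000 / 1.2 = 7958 s = 2.211 h.
Half-life 8.6 h → k = ln 2 / 8.6 = 0.08060 h⁻¹ = 1.934 d⁻¹.
Applying C = C₀e^(−kt): 14.72 × 0.8368 = 12.31 µg/L.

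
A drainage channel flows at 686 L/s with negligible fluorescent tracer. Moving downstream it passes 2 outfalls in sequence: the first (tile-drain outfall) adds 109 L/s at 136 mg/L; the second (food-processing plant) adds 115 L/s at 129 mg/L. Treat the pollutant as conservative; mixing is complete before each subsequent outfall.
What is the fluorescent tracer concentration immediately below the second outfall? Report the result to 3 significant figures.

32.6 mg/L

After outfall 1: Q = 686.0 + 109.0 = 795.0 L/s; C = (686.0·0 + 109.0·136.0)/795.0 = 18.65 mg/L.
After outfall 2: Q = 795.0 + 115.0 = 910.0 L/s; C = (795.0·18.65 + 115.0·129.0)/910.0 = 32.59 mg/L.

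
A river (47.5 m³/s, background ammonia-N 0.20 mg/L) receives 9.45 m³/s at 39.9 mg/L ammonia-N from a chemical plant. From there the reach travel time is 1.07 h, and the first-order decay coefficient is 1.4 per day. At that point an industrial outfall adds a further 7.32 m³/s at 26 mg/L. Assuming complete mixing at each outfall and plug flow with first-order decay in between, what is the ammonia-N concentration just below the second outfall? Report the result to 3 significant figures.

After mixing, C = (47.50·0.2000 + 9.450·39.90) / 56.95 = 386.6/56.95 = 6.788 mg/L; combined flow 56.95 m³/s.
After decay, C = 6.788 × e^(−kt) = 6.788 × 0.9395 = 6.377 mg/L.
Second outfall: C = (56.95·6.377 + 7.320·26.00)/64.27 = 8.612 mg/L.

8.61 mg/L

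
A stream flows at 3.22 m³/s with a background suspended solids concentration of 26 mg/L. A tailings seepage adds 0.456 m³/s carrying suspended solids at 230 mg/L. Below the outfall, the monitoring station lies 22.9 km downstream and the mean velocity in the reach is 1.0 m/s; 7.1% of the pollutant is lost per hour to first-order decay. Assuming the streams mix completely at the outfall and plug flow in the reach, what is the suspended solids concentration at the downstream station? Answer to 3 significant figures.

32.1 mg/L

Mass balance: C = (3.220·26.00 + 0.4560·230.0) / 3.676 = 188.6/3.676 = 51.31 mg/L.
Travel time t = 22.9·1000 / 1.0 = 22900 s = 6.361 h.
7.1%/h lost → k = −ln(1 − 0.071) = 0.07365 h⁻¹.
First-order decay: C = 51.31·exp(−k·t) = 51.31·0.6260 = 32.12 mg/L.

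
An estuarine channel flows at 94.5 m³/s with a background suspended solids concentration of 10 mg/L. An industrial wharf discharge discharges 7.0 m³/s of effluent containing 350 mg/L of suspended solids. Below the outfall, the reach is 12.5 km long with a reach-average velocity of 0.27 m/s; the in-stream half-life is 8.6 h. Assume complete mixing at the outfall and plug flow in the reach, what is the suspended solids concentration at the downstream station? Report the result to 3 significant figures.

Mass balance: C = (94.50·10.00 + 7.000·350.0) / 101.5 = 3395/101.5 = 33.45 mg/L.
Travel time t = 12.5·1000 / 0.27 = 46300 s = 12.86 h.
Half-life 8.6 h → k = ln 2 / 8.6 = 0.08060 h⁻¹ = 1.934 d⁻¹.
Decay over the reach: 33.45·exp(−kt) = 33.45·0.3547 = 11.86 mg/L.

11.9 mg/L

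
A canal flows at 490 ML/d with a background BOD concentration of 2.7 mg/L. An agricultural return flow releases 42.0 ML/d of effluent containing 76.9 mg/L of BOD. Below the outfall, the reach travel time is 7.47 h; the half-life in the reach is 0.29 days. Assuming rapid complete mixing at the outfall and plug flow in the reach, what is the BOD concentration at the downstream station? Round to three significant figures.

4.07 mg/L

Conservation of mass: C = (490.0·2.700 + 42.00·76.90) / 532.0 = 4553/532.0 = 8.558 mg/L.
Half-life 0.29 d → k = ln 2 / 0.29 = 2.390 d⁻¹.
Applying C = C₀e^(−kt): 8.558 × 0.4752 = 4.067 mg/L.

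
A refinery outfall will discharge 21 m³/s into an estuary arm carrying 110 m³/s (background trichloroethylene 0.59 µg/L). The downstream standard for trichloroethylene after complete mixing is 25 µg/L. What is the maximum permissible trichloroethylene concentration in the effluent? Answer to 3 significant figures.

At the limit, (Qr·Cr + Qe·Cₑ)/(Qr + Qe) = 25:
Cₑ = (131.0·25 − 110.0·0.5900) / 21.00 = 152.9 µg/L.

153 µg/L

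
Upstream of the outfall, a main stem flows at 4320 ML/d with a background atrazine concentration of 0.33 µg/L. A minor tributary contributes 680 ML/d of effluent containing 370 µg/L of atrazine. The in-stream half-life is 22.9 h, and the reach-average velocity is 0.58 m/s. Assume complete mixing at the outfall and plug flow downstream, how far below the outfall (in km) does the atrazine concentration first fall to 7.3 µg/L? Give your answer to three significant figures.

134 km

After mixing, C = (4320·0.3300 + 680.0·370.0) / 5000 = 253000/5000 = 50.61 µg/L.
Half-life 22.9 h → k = ln 2 / 22.9 = 0.03027 h⁻¹ = 0.7264 d⁻¹.
Set 50.61·exp(−k·t) = 7.3 → t = ln(50.61/7.3)/k = 230300 s = 63.97 h.
Distance = v·t = 0.58·230300 = 133600 m = 133.6 km.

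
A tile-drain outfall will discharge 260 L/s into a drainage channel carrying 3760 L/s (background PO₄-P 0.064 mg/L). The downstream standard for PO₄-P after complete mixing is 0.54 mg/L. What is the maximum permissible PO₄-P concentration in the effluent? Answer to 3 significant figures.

At the limit, (Qr·Cr + Qe·Cₑ)/(Qr + Qe) = 0.54:
Cₑ = (4020·0.54 − 3760·0.06400) / 260.0 = 7.424 mg/L.

7.42 mg/L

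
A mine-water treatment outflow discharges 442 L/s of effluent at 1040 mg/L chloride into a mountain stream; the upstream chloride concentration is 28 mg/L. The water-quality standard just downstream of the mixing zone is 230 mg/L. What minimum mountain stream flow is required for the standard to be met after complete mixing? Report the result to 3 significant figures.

Set C_mix = 230: (Q·28.00 + 442.0·1040) / (Q + 442.0) = 230
→ Q = 442.0·(1040 − 230)/(230 − 28.00) = 1772 L/s.

1770 L/s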